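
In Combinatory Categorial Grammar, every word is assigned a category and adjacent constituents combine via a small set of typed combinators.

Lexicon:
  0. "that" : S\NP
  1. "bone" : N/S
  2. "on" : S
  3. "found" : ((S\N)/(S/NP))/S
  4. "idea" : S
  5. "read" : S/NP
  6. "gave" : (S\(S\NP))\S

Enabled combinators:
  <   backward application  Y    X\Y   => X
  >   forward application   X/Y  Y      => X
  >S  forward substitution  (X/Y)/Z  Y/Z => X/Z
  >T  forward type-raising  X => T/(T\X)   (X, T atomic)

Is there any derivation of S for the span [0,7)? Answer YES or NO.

[0,7] S   <
  [0,1] "that" : S\NP
  [1,7] S\(S\NP)   <
    [1,6] S   <
      [1,3] N   >
        [1,2] "bone" : N/S
        [2,3] "on" : S
      [3,6] S\N   >
        [3,5] (S\N)/(S/NP)   >
          [3,4] "found" : ((S\N)/(S/NP))/S
          [4,5] "idea" : S
        [5,6] "read" : S/NP
    [6,7] "gave" : (S\(S\NP))\S

YES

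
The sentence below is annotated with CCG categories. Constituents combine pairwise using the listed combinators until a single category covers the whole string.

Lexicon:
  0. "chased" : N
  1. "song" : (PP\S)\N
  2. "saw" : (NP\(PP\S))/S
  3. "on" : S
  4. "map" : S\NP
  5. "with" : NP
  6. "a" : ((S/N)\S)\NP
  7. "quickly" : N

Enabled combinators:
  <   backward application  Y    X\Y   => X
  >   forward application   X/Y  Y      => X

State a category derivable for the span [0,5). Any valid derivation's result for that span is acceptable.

[0,8] S   >
  [0,7] S/N   <
    [0,5] S   <
      [0,4] NP   <
        [0,2] PP\S   <
          [0,1] "chased" : N
          [1,2] "song" : (PP\S)\N
        [2,4] NP\(PP\S)   >
          [2,3] "saw" : (NP\(PP\S))/S
          [3,4] "on" : S
      [4,5] "map" : S\NP
    [5,7] (S/N)\S   <
      [5,6] "with" : NP
      [6,7] "a" : ((S/N)\S)\NP
  [7,8] "quickly" : N

S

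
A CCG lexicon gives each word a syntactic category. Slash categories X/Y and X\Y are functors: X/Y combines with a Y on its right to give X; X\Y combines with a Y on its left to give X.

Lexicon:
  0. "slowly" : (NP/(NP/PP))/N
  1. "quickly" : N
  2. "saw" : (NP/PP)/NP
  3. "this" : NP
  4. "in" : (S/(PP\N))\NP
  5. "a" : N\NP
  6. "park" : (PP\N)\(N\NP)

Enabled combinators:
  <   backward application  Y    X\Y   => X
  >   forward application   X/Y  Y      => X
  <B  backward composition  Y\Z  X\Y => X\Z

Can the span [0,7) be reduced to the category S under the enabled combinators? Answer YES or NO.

[0,7] S   >
  [0,5] S/(PP\N)   <
    [0,4] NP   >
      [0,2] NP/(NP/PP)   >
        [0,1] "slowly" : (NP/(NP/PP))/N
        [1,2] "quickly" : N
      [2,4] NP/PP   >
        [2,3] "saw" : (NP/PP)/NP
        [3,4] "this" : NP
    [4,5] "in" : (S/(PP\N))\NP
  [5,7] PP\N   <
    [5,6] "a" : N\NP
    [6,7] "park" : (PP\N)\(N\NP)

YES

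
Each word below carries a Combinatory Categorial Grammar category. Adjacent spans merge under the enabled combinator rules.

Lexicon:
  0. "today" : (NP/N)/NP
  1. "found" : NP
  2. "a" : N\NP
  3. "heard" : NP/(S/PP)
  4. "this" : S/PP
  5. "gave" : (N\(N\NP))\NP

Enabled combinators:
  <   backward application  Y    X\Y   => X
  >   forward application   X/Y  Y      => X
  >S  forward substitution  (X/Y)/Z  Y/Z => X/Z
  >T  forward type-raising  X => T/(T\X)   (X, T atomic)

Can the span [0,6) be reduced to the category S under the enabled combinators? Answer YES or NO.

NO

(NP/N)/NP NP N\NP NP/(S/PP) S/PP (N\(N\NP))\NP
CKY chart[0,6] = {N/(N\NP), NP, NP/(NP\NP), PP/(PP\NP), S/(S\NP)}; S ∉ chart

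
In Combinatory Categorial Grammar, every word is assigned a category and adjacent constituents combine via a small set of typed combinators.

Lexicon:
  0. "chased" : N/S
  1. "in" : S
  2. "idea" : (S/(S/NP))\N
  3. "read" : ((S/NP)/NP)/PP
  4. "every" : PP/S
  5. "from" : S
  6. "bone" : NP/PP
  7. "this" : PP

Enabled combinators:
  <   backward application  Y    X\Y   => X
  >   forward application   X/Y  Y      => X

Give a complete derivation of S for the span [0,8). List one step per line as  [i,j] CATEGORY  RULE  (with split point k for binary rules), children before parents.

[0,8] S   >
  [0,3] S/(S/NP)   <
    [0,2] N   >
      [0,1] "chased" : N/S
      [1,2] "in" : S
    [2,3] "idea" : (S/(S/NP))\N
  [3,8] S/NP   >
    [3,6] (S/NP)/NP   >
      [3,4] "read" : ((S/NP)/NP)/PP
      [4,6] PP   >
        [4,5] "every" : PP/S
        [5,6] "from" : S
    [6,8] NP   >
      [6,7] "bone" : NP/PP
      [7,8] "this" : PP

[0,1] N/S  lex  "chased"
[1,2] S  lex  "in"
[0,2] N  >  k=1
[2,3] (S/(S/NP))\N  lex  "idea"
[0,3] S/(S/NP)  <  k=2
[3,4] ((S/NP)/NP)/PP  lex  "read"
[4,5] PP/S  lex  "every"
[5,6] S  lex  "from"
[4,6] PP  >  k=5
[3,6] (S/NP)/NP  >  k=4
[6,7] NP/PP  lex  "bone"
[7,8] PP  lex  "this"
[6,8] NP  >  k=7
[3,8] S/NP  >  k=6
[0,8] S  >  k=3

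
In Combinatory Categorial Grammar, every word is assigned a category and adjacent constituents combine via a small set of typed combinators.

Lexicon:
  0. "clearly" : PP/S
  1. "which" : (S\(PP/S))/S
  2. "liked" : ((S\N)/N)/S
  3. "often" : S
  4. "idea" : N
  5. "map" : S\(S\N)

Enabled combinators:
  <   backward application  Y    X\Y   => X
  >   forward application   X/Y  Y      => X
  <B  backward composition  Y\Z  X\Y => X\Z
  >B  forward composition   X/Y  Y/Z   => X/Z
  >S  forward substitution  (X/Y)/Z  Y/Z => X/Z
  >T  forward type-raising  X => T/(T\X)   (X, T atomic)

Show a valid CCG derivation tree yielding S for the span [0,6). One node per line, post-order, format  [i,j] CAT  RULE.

[0,6] S   <
  [0,1] "clearly" : PP/S
  [1,6] S\(PP/S)   >
    [1,2] "which" : (S\(PP/S))/S
    [2,6] S   <
      [2,5] S\N   >
        [2,4] (S\N)/N   >
          [2,3] "liked" : ((S\N)/N)/S
          [3,4] "often" : S
        [4,5] "idea" : N
      [5,6] "map" : S\(S\N)

[0,1] PP/S  lex  "clearly"
[1,2] (S\(PP/S))/S  lex  "which"
[2,3] ((S\N)/N)/S  lex  "liked"
[3,4] S  lex  "often"
[2,4] (S\N)/N  >  k=3
[4,5] N  lex  "idea"
[2,5] S\N  >  k=4
[5,6] S\(S\N)  lex  "map"
[2,6] S  <  k=5
[1,6] S\(PP/S)  >  k=2
[0,6] S  <  k=1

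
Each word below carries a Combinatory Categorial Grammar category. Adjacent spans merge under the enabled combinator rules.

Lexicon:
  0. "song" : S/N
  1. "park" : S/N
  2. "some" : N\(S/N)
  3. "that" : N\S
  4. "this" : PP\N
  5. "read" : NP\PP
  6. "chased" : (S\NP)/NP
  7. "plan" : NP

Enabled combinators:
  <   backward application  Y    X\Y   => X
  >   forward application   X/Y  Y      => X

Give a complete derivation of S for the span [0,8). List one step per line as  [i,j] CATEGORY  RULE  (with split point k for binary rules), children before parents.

[0,8] S   <
  [0,6] NP   <
    [0,5] PP   <
      [0,4] N   <
        [0,3] S   >
          [0,1] "song" : S/N
          [1,3] N   <
            [1,2] "park" : S/N
            [2,3] "some" : N\(S/N)
        [3,4] "that" : N\S
      [4,5] "this" : PP\N
    [5,6] "read" : NP\PP
  [6,8] S\NP   >
    [6,7] "chased" : (S\NP)/NP
    [7,8] "plan" : NP

[0,1] S/N  lex  "song"
[1,2] S/N  lex  "park"
[2,3] N\(S/N)  lex  "some"
[1,3] N  <  k=2
[0,3] S  >  k=1
[3,4] N\S  lex  "that"
[0,4] N  <  k=3
[4,5] PP\N  lex  "this"
[0,5] PP  <  k=4
[5,6] NP\PP  lex  "read"
[0,6] NP  <  k=5
[6,7] (S\NP)/NP  lex  "chased"
[7,8] NP  lex  "plan"
[6,8] S\NP  >  k=7
[0,8] S  <  k=6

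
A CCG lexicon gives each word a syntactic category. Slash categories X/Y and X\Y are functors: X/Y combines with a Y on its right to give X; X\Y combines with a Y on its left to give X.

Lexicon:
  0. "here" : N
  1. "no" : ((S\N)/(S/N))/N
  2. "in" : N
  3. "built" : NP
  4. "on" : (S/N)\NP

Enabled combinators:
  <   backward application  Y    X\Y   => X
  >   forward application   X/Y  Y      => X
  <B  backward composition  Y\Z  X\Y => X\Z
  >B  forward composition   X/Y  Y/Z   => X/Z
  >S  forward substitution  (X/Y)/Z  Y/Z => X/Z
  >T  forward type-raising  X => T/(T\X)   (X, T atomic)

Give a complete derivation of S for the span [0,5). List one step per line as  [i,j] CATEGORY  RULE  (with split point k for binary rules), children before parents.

[0,5] S   <
  [0,1] "here" : N
  [1,5] S\N   >
    [1,3] (S\N)/(S/N)   >
      [1,2] "no" : ((S\N)/(S/N))/N
      [2,3] "in" : N
    [3,5] S/N   <
      [3,4] "built" : NP
      [4,5] "on" : (S/N)\NP

[0,1] N  lex  "here"
[1,2] ((S\N)/(S/N))/N  lex  "no"
[2,3] N  lex  "in"
[1,3] (S\N)/(S/N)  >  k=2
[3,4] NP  lex  "built"
[4,5] (S/N)\NP  lex  "on"
[3,5] S/N  <  k=4
[1,5] S\N  >  k=3
[0,5] S  <  k=1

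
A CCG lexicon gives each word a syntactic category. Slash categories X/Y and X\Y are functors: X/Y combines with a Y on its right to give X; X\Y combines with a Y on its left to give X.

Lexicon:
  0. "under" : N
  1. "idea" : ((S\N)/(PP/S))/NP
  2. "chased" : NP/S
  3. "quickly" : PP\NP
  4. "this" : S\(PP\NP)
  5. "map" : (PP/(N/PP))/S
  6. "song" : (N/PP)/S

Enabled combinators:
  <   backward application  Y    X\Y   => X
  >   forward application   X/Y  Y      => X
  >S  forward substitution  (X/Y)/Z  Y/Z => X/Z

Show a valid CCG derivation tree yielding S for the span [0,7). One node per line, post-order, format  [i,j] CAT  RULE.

[0,7] S   <
  [0,1] "under" : N
  [1,7] S\N   >
    [1,5] (S\N)/(PP/S)   >
      [1,2] "idea" : ((S\N)/(PP/S))/NP
      [2,5] NP   >
        [2,3] "chased" : NP/S
        [3,5] S   <
          [3,4] "quickly" : PP\NP
          [4,5] "this" : S\(PP\NP)
    [5,7] PP/S   >S
      [5,6] "map" : (PP/(N/PP))/S
      [6,7] "song" : (N/PP)/S

[0,1] N  lex  "under"
[1,2] ((S\N)/(PP/S))/NP  lex  "idea"
[2,3] NP/S  lex  "chased"
[3,4] PP\NP  lex  "quickly"
[4,5] S\(PP\NP)  lex  "this"
[3,5] S  <  k=4
[2,5] NP  >  k=3
[1,5] (S\N)/(PP/S)  >  k=2
[5,6] (PP/(N/PP))/S  lex  "map"
[6,7] (N/PP)/S  lex  "song"
[5,7] PP/S  >S  k=6
[1,7] S\N  >  k=5
[0,7] S  <  k=1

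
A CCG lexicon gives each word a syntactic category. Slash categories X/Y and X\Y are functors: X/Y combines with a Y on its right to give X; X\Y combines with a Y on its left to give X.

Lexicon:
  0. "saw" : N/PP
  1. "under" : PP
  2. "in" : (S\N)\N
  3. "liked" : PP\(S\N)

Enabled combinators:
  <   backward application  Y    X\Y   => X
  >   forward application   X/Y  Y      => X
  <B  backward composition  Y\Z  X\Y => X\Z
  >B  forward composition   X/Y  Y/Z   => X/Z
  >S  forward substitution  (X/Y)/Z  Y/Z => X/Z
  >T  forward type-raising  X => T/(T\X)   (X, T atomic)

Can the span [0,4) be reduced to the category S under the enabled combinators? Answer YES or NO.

N/PP PP (S\N)\N PP\(S\N)
CKY chart[0,4] = {N/(N\PP), NP/(NP\PP), PP, PP/(PP\PP), S/(S\PP)}; S ∉ chart

NO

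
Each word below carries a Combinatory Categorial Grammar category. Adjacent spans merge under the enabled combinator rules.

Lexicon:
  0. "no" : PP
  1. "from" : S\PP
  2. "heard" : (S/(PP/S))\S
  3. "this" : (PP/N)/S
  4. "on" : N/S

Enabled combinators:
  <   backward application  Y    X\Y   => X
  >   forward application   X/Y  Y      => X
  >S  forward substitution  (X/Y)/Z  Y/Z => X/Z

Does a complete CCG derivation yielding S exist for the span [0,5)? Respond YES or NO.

YES

[0,5] S   >
  [0,3] S/(PP/S)   <
    [0,2] S   <
      [0,1] "no" : PP
      [1,2] "from" : S\PP
    [2,3] "heard" : (S/(PP/S))\S
  [3,5] PP/S   >S
    [3,4] "this" : (PP/N)/S
    [4,5] "on" : N/S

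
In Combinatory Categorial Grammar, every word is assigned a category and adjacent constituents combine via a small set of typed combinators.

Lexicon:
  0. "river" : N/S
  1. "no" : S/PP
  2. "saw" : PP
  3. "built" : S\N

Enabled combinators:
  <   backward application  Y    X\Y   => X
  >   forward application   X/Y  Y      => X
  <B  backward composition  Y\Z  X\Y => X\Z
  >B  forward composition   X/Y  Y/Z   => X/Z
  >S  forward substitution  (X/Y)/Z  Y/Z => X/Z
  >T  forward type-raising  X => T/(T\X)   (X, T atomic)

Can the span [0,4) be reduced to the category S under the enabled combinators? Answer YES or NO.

YES

[0,4] S   <
  [0,3] N   >
    [0,2] N/PP   >B
      [0,1] "river" : N/S
      [1,2] "no" : S/PP
    [2,3] "saw" : PP
  [3,4] "built" : S\N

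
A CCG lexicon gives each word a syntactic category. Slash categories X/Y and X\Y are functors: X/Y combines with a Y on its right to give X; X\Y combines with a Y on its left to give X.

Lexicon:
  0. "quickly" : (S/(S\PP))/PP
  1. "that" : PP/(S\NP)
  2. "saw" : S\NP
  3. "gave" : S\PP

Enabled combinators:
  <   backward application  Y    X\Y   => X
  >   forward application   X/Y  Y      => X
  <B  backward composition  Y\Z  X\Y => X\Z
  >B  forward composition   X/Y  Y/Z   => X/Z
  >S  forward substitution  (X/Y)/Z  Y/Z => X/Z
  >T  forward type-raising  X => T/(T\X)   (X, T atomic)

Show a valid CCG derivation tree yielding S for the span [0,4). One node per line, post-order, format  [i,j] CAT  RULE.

[0,1] (S/(S\PP))/PP  lex  "quickly"
[1,2] PP/(S\NP)  lex  "that"
[2,3] S\NP  lex  "saw"
[1,3] PP  >  k=2
[0,3] S/(S\PP)  >  k=1
[3,4] S\PP  lex  "gave"
[0,4] S  >  k=3

[0,4] S   >
  [0,3] S/(S\PP)   >
    [0,1] "quickly" : (S/(S\PP))/PP
    [1,3] PP   >
      [1,2] "that" : PP/(S\NP)
      [2,3] "saw" : S\NP
  [3,4] "gave" : S\PP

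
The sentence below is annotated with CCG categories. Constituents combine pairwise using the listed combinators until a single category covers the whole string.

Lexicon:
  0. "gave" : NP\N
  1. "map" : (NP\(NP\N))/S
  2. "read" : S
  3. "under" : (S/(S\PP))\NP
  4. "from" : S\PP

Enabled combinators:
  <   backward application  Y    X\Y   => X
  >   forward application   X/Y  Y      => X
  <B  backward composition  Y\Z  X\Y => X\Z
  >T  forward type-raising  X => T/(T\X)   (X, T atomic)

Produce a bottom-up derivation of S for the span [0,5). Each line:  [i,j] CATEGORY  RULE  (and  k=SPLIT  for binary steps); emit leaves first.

[0,1] NP\N  lex  "gave"
[1,2] (NP\(NP\N))/S  lex  "map"
[2,3] S  lex  "read"
[1,3] NP\(NP\N)  >  k=2
[0,3] NP  <  k=1
[3,4] (S/(S\PP))\NP  lex  "under"
[0,4] S/(S\PP)  <  k=3
[4,5] S\PP  lex  "from"
[0,5] S  >  k=4

[0,5] S   >
  [0,4] S/(S\PP)   <
    [0,3] NP   <
      [0,1] "gave" : NP\N
      [1,3] NP\(NP\N)   >
        [1,2] "map" : (NP\(NP\N))/S
        [2,3] "read" : S
    [3,4] "under" : (S/(S\PP))\NP
  [4,5] "from" : S\PP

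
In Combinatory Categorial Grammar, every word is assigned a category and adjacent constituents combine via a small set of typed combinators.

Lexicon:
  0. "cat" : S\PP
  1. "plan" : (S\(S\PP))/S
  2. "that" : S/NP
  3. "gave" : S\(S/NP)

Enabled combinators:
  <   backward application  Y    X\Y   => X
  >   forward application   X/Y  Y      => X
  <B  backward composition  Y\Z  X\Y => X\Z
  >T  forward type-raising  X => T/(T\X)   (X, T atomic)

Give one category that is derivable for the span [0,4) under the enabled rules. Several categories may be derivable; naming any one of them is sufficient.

[0,4] S   <
  [0,1] "cat" : S\PP
  [1,4] S\(S\PP)   >
    [1,2] "plan" : (S\(S\PP))/S
    [2,4] S   <
      [2,3] "that" : S/NP
      [3,4] "gave" : S\(S/NP)

S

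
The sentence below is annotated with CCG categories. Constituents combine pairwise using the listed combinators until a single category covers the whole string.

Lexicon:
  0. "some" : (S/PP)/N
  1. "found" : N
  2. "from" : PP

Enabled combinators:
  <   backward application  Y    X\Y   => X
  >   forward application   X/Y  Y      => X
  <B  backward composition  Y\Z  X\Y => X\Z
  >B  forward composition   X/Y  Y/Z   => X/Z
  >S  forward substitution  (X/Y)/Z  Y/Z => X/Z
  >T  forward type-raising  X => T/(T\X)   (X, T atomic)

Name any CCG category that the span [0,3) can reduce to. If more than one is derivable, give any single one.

S

[0,3] S   >
  [0,2] S/PP   >
    [0,1] "some" : (S/PP)/N
    [1,2] "found" : N
  [2,3] "from" : PP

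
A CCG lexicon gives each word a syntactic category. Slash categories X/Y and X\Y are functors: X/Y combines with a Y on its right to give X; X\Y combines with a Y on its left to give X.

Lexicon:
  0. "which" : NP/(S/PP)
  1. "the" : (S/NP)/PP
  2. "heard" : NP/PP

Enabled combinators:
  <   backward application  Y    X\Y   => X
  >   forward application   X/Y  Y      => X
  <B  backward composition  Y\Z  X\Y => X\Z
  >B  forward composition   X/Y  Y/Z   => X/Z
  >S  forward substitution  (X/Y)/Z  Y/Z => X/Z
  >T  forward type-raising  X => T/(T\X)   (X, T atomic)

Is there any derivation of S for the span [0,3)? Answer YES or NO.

NP/(S/PP) (S/NP)/PP NP/PP
CKY chart[0,3] = {N/(N\NP), NP, NP/(NP\NP), PP/(PP\NP), S/(S\NP)}; S ∉ chart

NO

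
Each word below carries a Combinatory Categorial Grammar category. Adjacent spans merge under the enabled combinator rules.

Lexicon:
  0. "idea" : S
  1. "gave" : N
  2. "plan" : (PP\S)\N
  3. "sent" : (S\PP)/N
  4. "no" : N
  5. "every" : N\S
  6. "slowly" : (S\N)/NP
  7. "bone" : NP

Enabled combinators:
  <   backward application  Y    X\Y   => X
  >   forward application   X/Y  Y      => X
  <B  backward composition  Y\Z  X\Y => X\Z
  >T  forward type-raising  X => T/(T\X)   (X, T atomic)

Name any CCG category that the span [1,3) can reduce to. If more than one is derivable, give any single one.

PP\S

[0,8] S   <
  [0,6] N   <
    [0,1] "idea" : S
    [1,6] N\S   <B
      [1,3] PP\S   <
        [1,2] "gave" : N
        [2,3] "plan" : (PP\S)\N
      [3,6] N\PP   <B
        [3,5] S\PP   >
          [3,4] "sent" : (S\PP)/N
          [4,5] "no" : N
        [5,6] "every" : N\S
  [6,8] S\N   >
    [6,7] "slowly" : (S\N)/NP
    [7,8] "bone" : NP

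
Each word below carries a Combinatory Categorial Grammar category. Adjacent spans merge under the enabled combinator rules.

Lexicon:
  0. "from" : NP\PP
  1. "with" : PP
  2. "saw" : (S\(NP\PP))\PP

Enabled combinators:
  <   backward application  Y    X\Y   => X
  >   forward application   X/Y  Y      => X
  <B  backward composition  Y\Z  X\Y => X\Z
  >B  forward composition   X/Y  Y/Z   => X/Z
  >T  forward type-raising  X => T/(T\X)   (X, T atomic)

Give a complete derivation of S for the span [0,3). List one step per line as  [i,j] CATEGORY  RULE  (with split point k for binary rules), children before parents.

[0,1] NP\PP  lex  "from"
[1,2] PP  lex  "with"
[2,3] (S\(NP\PP))\PP  lex  "saw"
[1,3] S\(NP\PP)  <  k=2
[0,3] S  <  k=1

[0,3] S   <
  [0,1] "from" : NP\PP
  [1,3] S\(NP\PP)   <
    [1,2] "with" : PP
    [2,3] "saw" : (S\(NP\PP))\PP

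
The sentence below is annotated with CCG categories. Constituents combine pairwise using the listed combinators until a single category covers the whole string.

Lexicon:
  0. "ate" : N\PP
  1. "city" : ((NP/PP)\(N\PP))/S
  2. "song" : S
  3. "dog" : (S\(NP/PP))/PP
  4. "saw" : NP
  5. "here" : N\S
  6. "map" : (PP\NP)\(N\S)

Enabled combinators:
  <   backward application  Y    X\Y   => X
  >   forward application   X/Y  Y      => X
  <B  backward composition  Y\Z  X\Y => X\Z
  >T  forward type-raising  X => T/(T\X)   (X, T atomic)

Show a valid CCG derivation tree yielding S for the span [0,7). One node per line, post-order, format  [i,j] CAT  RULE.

[0,1] N\PP  lex  "ate"
[1,2] ((NP/PP)\(N\PP))/S  lex  "city"
[2,3] S  lex  "song"
[1,3] (NP/PP)\(N\PP)  >  k=2
[0,3] NP/PP  <  k=1
[3,4] (S\(NP/PP))/PP  lex  "dog"
[4,5] NP  lex  "saw"
[5,6] N\S  lex  "here"
[6,7] (PP\NP)\(N\S)  lex  "map"
[5,7] PP\NP  <  k=6
[4,7] PP  <  k=5
[3,7] S\(NP/PP)  >  k=4
[0,7] S  <  k=3

[0,7] S   <
  [0,3] NP/PP   <
    [0,1] "ate" : N\PP
    [1,3] (NP/PP)\(N\PP)   >
      [1,2] "city" : ((NP/PP)\(N\PP))/S
      [2,3] "song" : S
  [3,7] S\(NP/PP)   >
    [3,4] "dog" : (S\(NP/PP))/PP
    [4,7] PP   <
      [4,5] "saw" : NP
      [5,7] PP\NP   <
        [5,6] "here" : N\S
        [6,7] "map" : (PP\NP)\(N\S)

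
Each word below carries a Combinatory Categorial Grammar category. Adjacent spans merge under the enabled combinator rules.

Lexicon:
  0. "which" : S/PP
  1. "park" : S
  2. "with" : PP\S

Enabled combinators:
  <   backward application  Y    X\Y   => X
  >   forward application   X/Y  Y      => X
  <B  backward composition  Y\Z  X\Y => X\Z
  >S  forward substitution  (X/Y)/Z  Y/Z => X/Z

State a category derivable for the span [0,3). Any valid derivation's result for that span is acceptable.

[0,3] S   >
  [0,1] "which" : S/PP
  [1,3] PP   <
    [1,2] "park" : S
    [2,3] "with" : PP\S

S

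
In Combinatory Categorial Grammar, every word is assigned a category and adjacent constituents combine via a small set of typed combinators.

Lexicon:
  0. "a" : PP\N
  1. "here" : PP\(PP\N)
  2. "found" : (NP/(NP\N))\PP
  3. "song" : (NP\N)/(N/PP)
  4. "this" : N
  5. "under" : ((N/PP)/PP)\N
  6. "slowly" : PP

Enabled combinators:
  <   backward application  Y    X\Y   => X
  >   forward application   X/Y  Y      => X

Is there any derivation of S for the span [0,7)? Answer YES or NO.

NO

PP\N PP\(PP\N) (NP/(NP\N))\PP (NP\N)/(N/PP) N ((N/PP)/PP)\N PP
CKY chart[0,7] = {NP}; S ∉ chart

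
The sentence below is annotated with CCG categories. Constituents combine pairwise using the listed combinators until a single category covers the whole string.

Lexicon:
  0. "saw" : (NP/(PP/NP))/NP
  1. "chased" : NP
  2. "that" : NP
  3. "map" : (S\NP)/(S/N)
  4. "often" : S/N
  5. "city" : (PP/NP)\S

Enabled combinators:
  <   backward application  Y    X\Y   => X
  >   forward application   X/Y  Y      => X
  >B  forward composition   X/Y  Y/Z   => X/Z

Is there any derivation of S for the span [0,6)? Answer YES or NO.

NO

(NP/(PP/NP))/NP NP NP (S\NP)/(S/N) S/N (PP/NP)\S
CKY chart[0,6] = {NP}; S ∉ chart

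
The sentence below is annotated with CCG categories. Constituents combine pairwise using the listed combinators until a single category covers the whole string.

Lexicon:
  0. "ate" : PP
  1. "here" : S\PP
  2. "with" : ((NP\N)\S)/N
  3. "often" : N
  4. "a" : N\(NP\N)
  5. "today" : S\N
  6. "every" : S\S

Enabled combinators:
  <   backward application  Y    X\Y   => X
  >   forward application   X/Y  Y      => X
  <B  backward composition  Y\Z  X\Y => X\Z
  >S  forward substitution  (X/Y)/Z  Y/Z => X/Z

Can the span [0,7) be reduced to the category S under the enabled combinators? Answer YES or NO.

[0,7] S   <
  [0,5] N   <
    [0,2] S   <
      [0,1] "ate" : PP
      [1,2] "here" : S\PP
    [2,5] N\S   <B
      [2,4] (NP\N)\S   >
        [2,3] "with" : ((NP\N)\S)/N
        [3,4] "often" : N
      [4,5] "a" : N\(NP\N)
  [5,7] S\N   <B
    [5,6] "today" : S\N
    [6,7] "every" : S\S

YES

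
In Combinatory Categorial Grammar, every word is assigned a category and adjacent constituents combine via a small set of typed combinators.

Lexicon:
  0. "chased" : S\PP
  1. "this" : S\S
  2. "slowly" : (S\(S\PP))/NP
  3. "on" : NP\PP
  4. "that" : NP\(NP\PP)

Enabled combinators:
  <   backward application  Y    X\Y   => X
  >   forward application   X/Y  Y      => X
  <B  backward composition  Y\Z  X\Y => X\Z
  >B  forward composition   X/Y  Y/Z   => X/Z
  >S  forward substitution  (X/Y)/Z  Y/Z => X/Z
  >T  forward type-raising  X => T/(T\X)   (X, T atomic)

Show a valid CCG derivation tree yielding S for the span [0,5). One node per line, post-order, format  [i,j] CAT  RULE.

[0,5] S   <
  [0,2] S\PP   <B
    [0,1] "chased" : S\PP
    [1,2] "this" : S\S
  [2,5] S\(S\PP)   >
    [2,3] "slowly" : (S\(S\PP))/NP
    [3,5] NP   <
      [3,4] "on" : NP\PP
      [4,5] "that" : NP\(NP\PP)

[0,1] S\PP  lex  "chased"
[1,2] S\S  lex  "this"
[0,2] S\PP  <B  k=1
[2,3] (S\(S\PP))/NP  lex  "slowly"
[3,4] NP\PP  lex  "on"
[4,5] NP\(NP\PP)  lex  "that"
[3,5] NP  <  k=4
[2,5] S\(S\PP)  >  k=3
[0,5] S  <  k=2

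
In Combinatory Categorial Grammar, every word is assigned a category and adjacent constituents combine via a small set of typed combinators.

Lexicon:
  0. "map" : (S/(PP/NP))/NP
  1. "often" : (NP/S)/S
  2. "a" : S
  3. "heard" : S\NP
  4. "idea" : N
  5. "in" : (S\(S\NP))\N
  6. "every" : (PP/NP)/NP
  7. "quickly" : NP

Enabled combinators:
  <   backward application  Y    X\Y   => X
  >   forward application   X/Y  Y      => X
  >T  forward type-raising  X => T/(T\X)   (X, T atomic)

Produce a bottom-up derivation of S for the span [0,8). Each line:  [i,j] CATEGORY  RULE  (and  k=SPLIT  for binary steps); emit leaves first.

[0,8] S   >
  [0,6] S/(PP/NP)   >
    [0,1] "map" : (S/(PP/NP))/NP
    [1,6] NP   >
      [1,3] NP/S   >
        [1,2] "often" : (NP/S)/S
        [2,3] "a" : S
      [3,6] S   <
        [3,4] "heard" : S\NP
        [4,6] S\(S\NP)   <
          [4,5] "idea" : N
          [5,6] "in" : (S\(S\NP))\N
  [6,8] PP/NP   >
    [6,7] "every" : (PP/NP)/NP
    [7,8] "quickly" : NP

[0,1] (S/(PP/NP))/NP  lex  "map"
[1,2] (NP/S)/S  lex  "often"
[2,3] S  lex  "a"
[1,3] NP/S  >  k=2
[3,4] S\NP  lex  "heard"
[4,5] N  lex  "idea"
[5,6] (S\(S\NP))\N  lex  "in"
[4,6] S\(S\NP)  <  k=5
[3,6] S  <  k=4
[1,6] NP  >  k=3
[0,6] S/(PP/NP)  >  k=1
[6,7] (PP/NP)/NP  lex  "every"
[7,8] NP  lex  "quickly"
[6,8] PP/NP  >  k=7
[0,8] S  >  k=6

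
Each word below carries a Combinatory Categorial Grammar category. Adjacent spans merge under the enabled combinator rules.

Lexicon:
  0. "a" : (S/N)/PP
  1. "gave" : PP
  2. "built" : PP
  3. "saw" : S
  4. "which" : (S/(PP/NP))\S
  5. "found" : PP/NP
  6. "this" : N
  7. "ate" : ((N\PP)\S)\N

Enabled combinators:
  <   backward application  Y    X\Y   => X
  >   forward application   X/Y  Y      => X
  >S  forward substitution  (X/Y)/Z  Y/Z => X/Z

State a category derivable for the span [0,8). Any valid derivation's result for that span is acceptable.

S

[0,8] S   >
  [0,2] S/N   >
    [0,1] "a" : (S/N)/PP
    [1,2] "gave" : PP
  [2,8] N   <
    [2,3] "built" : PP
    [3,8] N\PP   <
      [3,6] S   >
        [3,5] S/(PP/NP)   <
          [3,4] "saw" : S
          [4,5] "which" : (S/(PP/NP))\S
        [5,6] "found" : PP/NP
      [6,8] (N\PP)\S   <
        [6,7] "this" : N
        [7,8] "ate" : ((N\PP)\S)\N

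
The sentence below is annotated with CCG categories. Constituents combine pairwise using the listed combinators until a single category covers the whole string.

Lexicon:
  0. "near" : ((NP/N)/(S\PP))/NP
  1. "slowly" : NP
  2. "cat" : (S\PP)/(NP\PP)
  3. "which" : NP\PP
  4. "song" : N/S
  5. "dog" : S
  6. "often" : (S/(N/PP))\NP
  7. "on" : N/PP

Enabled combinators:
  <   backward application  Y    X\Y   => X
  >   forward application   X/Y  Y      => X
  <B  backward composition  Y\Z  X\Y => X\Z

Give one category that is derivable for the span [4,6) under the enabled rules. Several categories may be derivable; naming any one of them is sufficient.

N

[0,8] S   >
  [0,7] S/(N/PP)   <
    [0,6] NP   >
      [0,4] NP/N   >
        [0,2] (NP/N)/(S\PP)   >
          [0,1] "near" : ((NP/N)/(S\PP))/NP
          [1,2] "slowly" : NP
        [2,4] S\PP   >
          [2,3] "cat" : (S\PP)/(NP\PP)
          [3,4] "which" : NP\PP
      [4,6] N   >
        [4,5] "song" : N/S
        [5,6] "dog" : S
    [6,7] "often" : (S/(N/PP))\NP
  [7,8] "on" : N/PP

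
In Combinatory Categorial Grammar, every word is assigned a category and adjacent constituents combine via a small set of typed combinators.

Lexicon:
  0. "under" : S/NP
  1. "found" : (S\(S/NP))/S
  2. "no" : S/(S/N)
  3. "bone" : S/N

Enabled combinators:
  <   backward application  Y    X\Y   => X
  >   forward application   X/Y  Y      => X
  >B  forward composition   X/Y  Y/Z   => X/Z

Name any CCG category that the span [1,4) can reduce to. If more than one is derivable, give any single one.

[0,4] S   <
  [0,1] "under" : S/NP
  [1,4] S\(S/NP)   >
    [1,2] "found" : (S\(S/NP))/S
    [2,4] S   >
      [2,3] "no" : S/(S/N)
      [3,4] "bone" : S/N

S\(S/NP)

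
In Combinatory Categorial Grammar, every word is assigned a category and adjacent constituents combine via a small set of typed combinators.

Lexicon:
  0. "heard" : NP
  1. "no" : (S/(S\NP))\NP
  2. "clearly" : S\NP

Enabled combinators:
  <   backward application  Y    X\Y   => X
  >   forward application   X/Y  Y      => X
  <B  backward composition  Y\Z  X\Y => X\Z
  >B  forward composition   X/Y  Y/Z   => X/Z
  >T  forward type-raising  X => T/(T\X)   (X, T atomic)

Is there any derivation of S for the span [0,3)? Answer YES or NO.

[0,3] S   >
  [0,2] S/(S\NP)   <
    [0,1] "heard" : NP
    [1,2] "no" : (S/(S\NP))\NP
  [2,3] "clearly" : S\NP

YES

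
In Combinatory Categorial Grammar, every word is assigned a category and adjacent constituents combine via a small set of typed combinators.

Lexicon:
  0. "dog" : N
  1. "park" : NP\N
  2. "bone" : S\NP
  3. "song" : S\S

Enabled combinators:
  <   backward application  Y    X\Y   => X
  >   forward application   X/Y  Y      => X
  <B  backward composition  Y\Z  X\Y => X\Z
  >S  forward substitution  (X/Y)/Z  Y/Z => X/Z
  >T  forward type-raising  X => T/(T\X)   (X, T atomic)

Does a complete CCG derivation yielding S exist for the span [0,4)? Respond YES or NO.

[0,4] S   <
  [0,2] NP   >
    [0,1] NP/(NP\N)   >T
      [0,1] "dog" : N
    [1,2] "park" : NP\N
  [2,4] S\NP   <B
    [2,3] "bone" : S\NP
    [3,4] "song" : S\S

YES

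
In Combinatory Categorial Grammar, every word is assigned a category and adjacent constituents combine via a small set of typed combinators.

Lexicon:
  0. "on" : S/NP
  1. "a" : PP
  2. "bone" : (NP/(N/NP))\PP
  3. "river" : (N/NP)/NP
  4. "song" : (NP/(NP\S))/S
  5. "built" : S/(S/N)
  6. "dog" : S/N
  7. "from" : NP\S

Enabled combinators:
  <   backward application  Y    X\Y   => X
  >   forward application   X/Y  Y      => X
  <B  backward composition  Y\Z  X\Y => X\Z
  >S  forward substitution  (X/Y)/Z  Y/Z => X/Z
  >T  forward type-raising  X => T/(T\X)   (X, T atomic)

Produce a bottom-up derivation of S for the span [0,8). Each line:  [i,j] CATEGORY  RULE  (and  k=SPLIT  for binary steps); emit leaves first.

[0,8] S   >
  [0,1] "on" : S/NP
  [1,8] NP   >
    [1,3] NP/(N/NP)   <
      [1,2] "a" : PP
      [2,3] "bone" : (NP/(N/NP))\PP
    [3,8] N/NP   >
      [3,4] "river" : (N/NP)/NP
      [4,8] NP   >
        [4,7] NP/(NP\S)   >
          [4,5] "song" : (NP/(NP\S))/S
          [5,7] S   >
            [5,6] "built" : S/(S/N)
            [6,7] "dog" : S/N
        [7,8] "from" : NP\S

[0,1] S/NP  lex  "on"
[1,2] PP  lex  "a"
[2,3] (NP/(N/NP))\PP  lex  "bone"
[1,3] NP/(N/NP)  <  k=2
[3,4] (N/NP)/NP  lex  "river"
[4,5] (NP/(NP\S))/S  lex  "song"
[5,6] S/(S/N)  lex  "built"
[6,7] S/N  lex  "dog"
[5,7] S  >  k=6
[4,7] NP/(NP\S)  >  k=5
[7,8] NP\S  lex  "from"
[4,8] NP  >  k=7
[3,8] N/NP  >  k=4
[1,8] NP  >  k=3
[0,8] S  >  k=1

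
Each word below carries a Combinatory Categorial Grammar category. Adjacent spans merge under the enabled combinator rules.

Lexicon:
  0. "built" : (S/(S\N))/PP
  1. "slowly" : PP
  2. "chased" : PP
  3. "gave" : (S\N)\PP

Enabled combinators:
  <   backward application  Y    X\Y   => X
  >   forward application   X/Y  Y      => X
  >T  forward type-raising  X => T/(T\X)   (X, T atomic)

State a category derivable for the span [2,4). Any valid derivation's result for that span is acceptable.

[0,4] S   >
  [0,2] S/(S\N)   >
    [0,1] "built" : (S/(S\N))/PP
    [1,2] "slowly" : PP
  [2,4] S\N   <
    [2,3] "chased" : PP
    [3,4] "gave" : (S\N)\PP

S\N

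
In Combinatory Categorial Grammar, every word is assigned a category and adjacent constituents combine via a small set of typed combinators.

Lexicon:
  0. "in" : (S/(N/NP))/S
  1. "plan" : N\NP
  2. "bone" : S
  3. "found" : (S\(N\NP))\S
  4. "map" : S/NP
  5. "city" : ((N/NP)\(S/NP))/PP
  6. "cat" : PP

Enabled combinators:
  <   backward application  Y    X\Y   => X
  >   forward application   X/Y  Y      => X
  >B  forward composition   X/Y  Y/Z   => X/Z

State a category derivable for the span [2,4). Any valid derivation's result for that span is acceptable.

[0,7] S   >
  [0,4] S/(N/NP)   >
    [0,1] "in" : (S/(N/NP))/S
    [1,4] S   <
      [1,2] "plan" : N\NP
      [2,4] S\(N\NP)   <
        [2,3] "bone" : S
        [3,4] "found" : (S\(N\NP))\S
  [4,7] N/NP   <
    [4,5] "map" : S/NP
    [5,7] (N/NP)\(S/NP)   >
      [5,6] "city" : ((N/NP)\(S/NP))/PP
      [6,7] "cat" : PP

S\(N\NP)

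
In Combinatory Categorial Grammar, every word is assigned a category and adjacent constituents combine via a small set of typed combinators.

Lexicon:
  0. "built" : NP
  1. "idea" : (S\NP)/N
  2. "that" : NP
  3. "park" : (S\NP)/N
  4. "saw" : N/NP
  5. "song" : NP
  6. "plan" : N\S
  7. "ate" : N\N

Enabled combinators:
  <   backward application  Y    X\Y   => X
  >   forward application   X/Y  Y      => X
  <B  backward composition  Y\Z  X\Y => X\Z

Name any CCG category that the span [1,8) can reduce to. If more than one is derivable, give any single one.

[0,8] S   <
  [0,1] "built" : NP
  [1,8] S\NP   >
    [1,2] "idea" : (S\NP)/N
    [2,8] N   <
      [2,3] "that" : NP
      [3,8] N\NP   <B
        [3,7] N\NP   <B
          [3,6] S\NP   >
            [3,4] "park" : (S\NP)/N
            [4,6] N   >
              [4,5] "saw" : N/NP
              [5,6] "song" : NP
          [6,7] "plan" : N\S
        [7,8] "ate" : N\N

S\NP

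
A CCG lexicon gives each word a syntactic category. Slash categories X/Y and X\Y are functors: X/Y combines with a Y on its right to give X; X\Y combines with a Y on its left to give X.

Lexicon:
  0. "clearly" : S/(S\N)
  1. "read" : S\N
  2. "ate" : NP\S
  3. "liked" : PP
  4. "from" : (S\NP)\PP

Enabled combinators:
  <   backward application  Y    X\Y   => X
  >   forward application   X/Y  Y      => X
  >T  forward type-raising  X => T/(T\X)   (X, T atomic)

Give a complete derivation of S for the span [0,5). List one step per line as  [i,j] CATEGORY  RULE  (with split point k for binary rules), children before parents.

[0,1] S/(S\N)  lex  "clearly"
[1,2] S\N  lex  "read"
[0,2] S  >  k=1
[2,3] NP\S  lex  "ate"
[0,3] NP  <  k=2
[3,4] PP  lex  "liked"
[4,5] (S\NP)\PP  lex  "from"
[3,5] S\NP  <  k=4
[0,5] S  <  k=3

[0,5] S   <
  [0,3] NP   <
    [0,2] S   >
      [0,1] "clearly" : S/(S\N)
      [1,2] "read" : S\N
    [2,3] "ate" : NP\S
  [3,5] S\NP   <
    [3,4] "liked" : PP
    [4,5] "from" : (S\NP)\PP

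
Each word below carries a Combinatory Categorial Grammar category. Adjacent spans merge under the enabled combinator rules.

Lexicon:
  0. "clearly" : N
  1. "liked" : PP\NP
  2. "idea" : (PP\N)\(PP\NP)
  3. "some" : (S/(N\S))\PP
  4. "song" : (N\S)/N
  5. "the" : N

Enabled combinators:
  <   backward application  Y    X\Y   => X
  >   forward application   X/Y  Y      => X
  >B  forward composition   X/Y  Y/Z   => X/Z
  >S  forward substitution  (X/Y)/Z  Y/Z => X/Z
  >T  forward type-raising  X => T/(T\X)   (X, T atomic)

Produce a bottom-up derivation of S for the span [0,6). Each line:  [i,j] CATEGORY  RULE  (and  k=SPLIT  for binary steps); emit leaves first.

[0,6] S   >
  [0,4] S/(N\S)   <
    [0,3] PP   <
      [0,1] "clearly" : N
      [1,3] PP\N   <
        [1,2] "liked" : PP\NP
        [2,3] "idea" : (PP\N)\(PP\NP)
    [3,4] "some" : (S/(N\S))\PP
  [4,6] N\S   >
    [4,5] "song" : (N\S)/N
    [5,6] "the" : N

[0,1] N  lex  "clearly"
[1,2] PP\NP  lex  "liked"
[2,3] (PP\N)\(PP\NP)  lex  "idea"
[1,3] PP\N  <  k=2
[0,3] PP  <  k=1
[3,4] (S/(N\S))\PP  lex  "some"
[0,4] S/(N\S)  <  k=3
[4,5] (N\S)/N  lex  "song"
[5,6] N  lex  "the"
[4,6] N\S  >  k=5
[0,6] S  >  k=4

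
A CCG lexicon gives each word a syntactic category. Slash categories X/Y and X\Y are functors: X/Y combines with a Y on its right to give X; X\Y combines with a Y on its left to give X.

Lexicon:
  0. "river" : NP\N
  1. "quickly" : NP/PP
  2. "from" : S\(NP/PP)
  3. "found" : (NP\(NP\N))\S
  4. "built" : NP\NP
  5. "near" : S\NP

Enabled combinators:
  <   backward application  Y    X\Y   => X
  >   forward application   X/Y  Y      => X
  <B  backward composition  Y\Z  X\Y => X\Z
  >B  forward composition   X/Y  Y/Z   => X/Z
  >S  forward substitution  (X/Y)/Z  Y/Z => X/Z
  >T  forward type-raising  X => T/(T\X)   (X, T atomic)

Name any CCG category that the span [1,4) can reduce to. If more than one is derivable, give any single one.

[0,6] S   <
  [0,4] NP   <
    [0,1] "river" : NP\N
    [1,4] NP\(NP\N)   <
      [1,3] S   <
        [1,2] "quickly" : NP/PP
        [2,3] "from" : S\(NP/PP)
      [3,4] "found" : (NP\(NP\N))\S
  [4,6] S\NP   <B
    [4,5] "built" : NP\NP
    [5,6] "near" : S\NP

NP\(NP\N)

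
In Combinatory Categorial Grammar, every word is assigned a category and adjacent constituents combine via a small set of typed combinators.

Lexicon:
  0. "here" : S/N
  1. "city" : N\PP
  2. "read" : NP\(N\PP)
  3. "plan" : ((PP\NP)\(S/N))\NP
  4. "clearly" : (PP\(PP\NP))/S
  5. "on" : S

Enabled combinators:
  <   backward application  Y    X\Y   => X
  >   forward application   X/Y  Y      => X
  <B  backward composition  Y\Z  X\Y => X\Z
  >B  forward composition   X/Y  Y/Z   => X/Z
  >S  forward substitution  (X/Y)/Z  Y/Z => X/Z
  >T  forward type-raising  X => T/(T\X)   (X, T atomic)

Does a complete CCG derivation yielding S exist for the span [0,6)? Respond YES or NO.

S/N N\PP NP\(N\PP) ((PP\NP)\(S/N))\NP (PP\(PP\NP))/S S
CKY chart[0,6] = {N/(N\PP), NP/(NP\PP), PP, PP/(PP\PP), S/(S\PP)}; S ∉ chart

NO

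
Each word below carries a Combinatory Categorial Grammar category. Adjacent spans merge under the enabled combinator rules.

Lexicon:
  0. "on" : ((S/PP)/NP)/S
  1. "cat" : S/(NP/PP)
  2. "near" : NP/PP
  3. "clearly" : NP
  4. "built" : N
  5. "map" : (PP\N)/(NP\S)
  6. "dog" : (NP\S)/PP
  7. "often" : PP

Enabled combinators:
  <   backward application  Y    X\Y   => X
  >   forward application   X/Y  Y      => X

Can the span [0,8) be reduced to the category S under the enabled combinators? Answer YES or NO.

[0,8] S   >
  [0,4] S/PP   >
    [0,3] (S/PP)/NP   >
      [0,1] "on" : ((S/PP)/NP)/S
      [1,3] S   >
        [1,2] "cat" : S/(NP/PP)
        [2,3] "near" : NP/PP
    [3,4] "clearly" : NP
  [4,8] PP   <
    [4,5] "built" : N
    [5,8] PP\N   >
      [5,6] "map" : (PP\N)/(NP\S)
      [6,8] NP\S   >
        [6,7] "dog" : (NP\S)/PP
        [7,8] "often" : PP

YES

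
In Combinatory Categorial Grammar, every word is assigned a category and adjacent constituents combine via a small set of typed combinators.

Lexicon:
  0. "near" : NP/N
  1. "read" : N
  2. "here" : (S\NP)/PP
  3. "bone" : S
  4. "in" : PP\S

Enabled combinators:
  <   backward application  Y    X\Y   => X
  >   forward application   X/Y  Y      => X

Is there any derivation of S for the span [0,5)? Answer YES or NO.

[0,5] S   <
  [0,2] NP   >
    [0,1] "near" : NP/N
    [1,2] "read" : N
  [2,5] S\NP   >
    [2,3] "here" : (S\NP)/PP
    [3,5] PP   <
      [3,4] "bone" : S
      [4,5] "in" : PP\S

YES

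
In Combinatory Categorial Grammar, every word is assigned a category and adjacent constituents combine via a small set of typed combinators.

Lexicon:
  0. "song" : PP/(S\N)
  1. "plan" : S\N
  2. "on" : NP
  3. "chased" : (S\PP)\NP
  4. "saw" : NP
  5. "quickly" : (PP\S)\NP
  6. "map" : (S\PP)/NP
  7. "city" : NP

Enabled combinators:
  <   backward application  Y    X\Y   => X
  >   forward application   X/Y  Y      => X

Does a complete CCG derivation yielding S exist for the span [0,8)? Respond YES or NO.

YES

[0,8] S   <
  [0,6] PP   <
    [0,4] S   <
      [0,2] PP   >
        [0,1] "song" : PP/(S\N)
        [1,2] "plan" : S\N
      [2,4] S\PP   <
        [2,3] "on" : NP
        [3,4] "chased" : (S\PP)\NP
    [4,6] PP\S   <
      [4,5] "saw" : NP
      [5,6] "quickly" : (PP\S)\NP
  [6,8] S\PP   >
    [6,7] "map" : (S\PP)/NP
    [7,8] "city" : NP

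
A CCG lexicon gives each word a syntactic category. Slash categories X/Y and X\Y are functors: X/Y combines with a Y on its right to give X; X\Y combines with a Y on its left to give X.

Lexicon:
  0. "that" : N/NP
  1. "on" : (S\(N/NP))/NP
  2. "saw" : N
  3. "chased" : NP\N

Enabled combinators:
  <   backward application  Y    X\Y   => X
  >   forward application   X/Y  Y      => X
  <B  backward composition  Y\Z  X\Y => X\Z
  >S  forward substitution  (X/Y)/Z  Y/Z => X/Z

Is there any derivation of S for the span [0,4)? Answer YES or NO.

[0,4] S   <
  [0,1] "that" : N/NP
  [1,4] S\(N/NP)   >
    [1,2] "on" : (S\(N/NP))/NP
    [2,4] NP   <
      [2,3] "saw" : N
      [3,4] "chased" : NP\N

YES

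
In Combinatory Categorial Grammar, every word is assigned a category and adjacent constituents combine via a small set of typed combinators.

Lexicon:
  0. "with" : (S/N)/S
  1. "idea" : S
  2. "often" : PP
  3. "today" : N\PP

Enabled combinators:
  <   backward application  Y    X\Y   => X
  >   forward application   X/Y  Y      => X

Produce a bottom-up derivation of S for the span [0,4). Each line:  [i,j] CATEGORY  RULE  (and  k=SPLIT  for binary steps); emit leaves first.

[0,1] (S/N)/S  lex  "with"
[1,2] S  lex  "idea"
[0,2] S/N  >  k=1
[2,3] PP  lex  "often"
[3,4] N\PP  lex  "today"
[2,4] N  <  k=3
[0,4] S  >  k=2

[0,4] S   >
  [0,2] S/N   >
    [0,1] "with" : (S/N)/S
    [1,2] "idea" : S
  [2,4] N   <
    [2,3] "often" : PP
    [3,4] "today" : N\PP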